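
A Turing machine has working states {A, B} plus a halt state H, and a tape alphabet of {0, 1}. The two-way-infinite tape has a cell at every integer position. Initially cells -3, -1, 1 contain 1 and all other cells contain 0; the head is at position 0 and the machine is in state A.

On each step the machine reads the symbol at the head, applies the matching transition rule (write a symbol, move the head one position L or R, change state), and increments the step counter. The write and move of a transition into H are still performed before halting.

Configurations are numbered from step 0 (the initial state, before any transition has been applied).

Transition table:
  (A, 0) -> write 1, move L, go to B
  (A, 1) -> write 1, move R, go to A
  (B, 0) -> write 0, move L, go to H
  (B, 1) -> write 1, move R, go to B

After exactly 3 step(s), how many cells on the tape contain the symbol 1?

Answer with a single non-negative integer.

Answer: 4

Derivation:
Step 1: in state A at pos 0, read 0 -> (A,0)->write 1,move L,goto B. Now: state=B, head=-1, tape[-4..2]=0101110 (head:    ^)
Step 2: in state B at pos -1, read 1 -> (B,1)->write 1,move R,goto B. Now: state=B, head=0, tape[-4..2]=0101110 (head:     ^)
Step 3: in state B at pos 0, read 1 -> (B,1)->write 1,move R,goto B. Now: state=B, head=1, tape[-4..2]=0101110 (head:      ^)
Cells containing 1 after step 3: {-3, -1, 0, 1} -> 4 cell(s)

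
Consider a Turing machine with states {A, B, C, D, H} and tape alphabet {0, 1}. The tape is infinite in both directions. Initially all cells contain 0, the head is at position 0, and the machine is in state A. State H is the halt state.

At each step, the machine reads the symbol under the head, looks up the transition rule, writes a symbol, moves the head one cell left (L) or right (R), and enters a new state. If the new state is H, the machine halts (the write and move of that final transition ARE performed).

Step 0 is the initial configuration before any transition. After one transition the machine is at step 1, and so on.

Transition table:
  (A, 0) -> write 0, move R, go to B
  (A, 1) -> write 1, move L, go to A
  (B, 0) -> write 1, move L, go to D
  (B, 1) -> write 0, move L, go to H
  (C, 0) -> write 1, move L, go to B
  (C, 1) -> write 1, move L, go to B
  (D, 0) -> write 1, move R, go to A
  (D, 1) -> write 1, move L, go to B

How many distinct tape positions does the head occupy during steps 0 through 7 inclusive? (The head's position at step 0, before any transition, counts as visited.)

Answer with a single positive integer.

Step 1: in state A at pos 0, read 0 -> (A,0)->write 0,move R,goto B. Now: state=B, head=1, tape[-1..2]=0000 (head:   ^)
Step 2: in state B at pos 1, read 0 -> (B,0)->write 1,move L,goto D. Now: state=D, head=0, tape[-1..2]=0010 (head:  ^)
Step 3: in state D at pos 0, read 0 -> (D,0)->write 1,move R,goto A. Now: state=A, head=1, tape[-1..2]=0110 (head:   ^)
Step 4: in state A at pos 1, read 1 -> (A,1)->write 1,move L,goto A. Now: state=A, head=0, tape[-1..2]=0110 (head:  ^)
Step 5: in state A at pos 0, read 1 -> (A,1)->write 1,move L,goto A. Now: state=A, head=-1, tape[-2..2]=00110 (head:  ^)
Step 6: in state A at pos -1, read 0 -> (A,0)->write 0,move R,goto B. Now: state=B, head=0, tape[-2..2]=00110 (head:   ^)
Step 7: in state B at pos 0, read 1 -> (B,1)->write 0,move L,goto H. Now: state=H, head=-1, tape[-2..2]=00010 (head:  ^)
Head positions at steps 0..7: starting at 0, distinct positions visited = {-1, 0, 1} -> 3 position(s)

Answer: 3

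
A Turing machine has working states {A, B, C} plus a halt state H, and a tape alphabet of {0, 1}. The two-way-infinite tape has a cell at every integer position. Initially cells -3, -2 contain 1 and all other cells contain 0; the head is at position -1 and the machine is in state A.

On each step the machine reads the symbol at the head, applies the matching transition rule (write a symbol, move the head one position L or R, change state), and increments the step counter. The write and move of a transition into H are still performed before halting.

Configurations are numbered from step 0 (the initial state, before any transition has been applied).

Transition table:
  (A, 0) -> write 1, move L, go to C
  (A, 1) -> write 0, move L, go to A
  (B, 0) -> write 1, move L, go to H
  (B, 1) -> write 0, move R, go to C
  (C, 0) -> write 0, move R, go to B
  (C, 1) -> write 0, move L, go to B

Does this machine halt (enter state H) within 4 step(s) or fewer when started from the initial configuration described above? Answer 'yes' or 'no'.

Step 1: in state A at pos -1, read 0 -> (A,0)->write 1,move L,goto C. Now: state=C, head=-2, tape[-4..0]=01110 (head:   ^)
Step 2: in state C at pos -2, read 1 -> (C,1)->write 0,move L,goto B. Now: state=B, head=-3, tape[-4..0]=01010 (head:  ^)
Step 3: in state B at pos -3, read 1 -> (B,1)->write 0,move R,goto C. Now: state=C, head=-2, tape[-4..0]=00010 (head:   ^)
Step 4: in state C at pos -2, read 0 -> (C,0)->write 0,move R,goto B. Now: state=B, head=-1, tape[-4..0]=00010 (head:    ^)
After 4 step(s): state = B (not H) -> not halted within 4 -> no

Answer: no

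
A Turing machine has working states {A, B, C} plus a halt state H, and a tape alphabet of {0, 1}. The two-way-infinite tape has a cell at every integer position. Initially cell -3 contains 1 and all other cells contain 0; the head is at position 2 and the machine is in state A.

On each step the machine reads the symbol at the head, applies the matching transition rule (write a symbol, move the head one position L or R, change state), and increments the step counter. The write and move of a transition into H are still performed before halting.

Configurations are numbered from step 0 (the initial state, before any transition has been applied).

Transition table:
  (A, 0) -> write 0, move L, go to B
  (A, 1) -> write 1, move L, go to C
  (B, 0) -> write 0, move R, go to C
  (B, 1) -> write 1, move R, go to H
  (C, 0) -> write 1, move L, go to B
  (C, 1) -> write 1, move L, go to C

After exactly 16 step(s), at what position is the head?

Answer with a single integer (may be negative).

Answer: -2

Derivation:
Step 1: in state A at pos 2, read 0 -> (A,0)->write 0,move L,goto B. Now: state=B, head=1, tape[-4..3]=01000000 (head:      ^)
Step 2: in state B at pos 1, read 0 -> (B,0)->write 0,move R,goto C. Now: state=C, head=2, tape[-4..3]=01000000 (head:       ^)
Step 3: in state C at pos 2, read 0 -> (C,0)->write 1,move L,goto B. Now: state=B, head=1, tape[-4..3]=01000010 (head:      ^)
Step 4: in state B at pos 1, read 0 -> (B,0)->write 0,move R,goto C. Now: state=C, head=2, tape[-4..3]=01000010 (head:       ^)
Step 5: in state C at pos 2, read 1 -> (C,1)->write 1,move L,goto C. Now: state=C, head=1, tape[-4..3]=01000010 (head:      ^)
Step 6: in state C at pos 1, read 0 -> (C,0)->write 1,move L,goto B. Now: state=B, head=0, tape[-4..3]=01000110 (head:     ^)
Step 7: in state B at pos 0, read 0 -> (B,0)->write 0,move R,goto C. Now: state=C, head=1, tape[-4..3]=01000110 (head:      ^)
Step 8: in state C at pos 1, read 1 -> (C,1)->write 1,move L,goto C. Now: state=C, head=0, tape[-4..3]=01000110 (head:     ^)
Step 9: in state C at pos 0, read 0 -> (C,0)->write 1,move L,goto B. Now: state=B, head=-1, tape[-4..3]=01001110 (head:    ^)
Step 10: in state B at pos -1, read 0 -> (B,0)->write 0,move R,goto C. Now: state=C, head=0, tape[-4..3]=01001110 (head:     ^)
Step 11: in state C at pos 0, read 1 -> (C,1)->write 1,move L,goto C. Now: state=C, head=-1, tape[-4..3]=01001110 (head:    ^)
Step 12: in state C at pos -1, read 0 -> (C,0)->write 1,move L,goto B. Now: state=B, head=-2, tape[-4..3]=01011110 (head:   ^)
Step 13: in state B at pos -2, read 0 -> (B,0)->write 0,move R,goto C. Now: state=C, head=-1, tape[-4..3]=01011110 (head:    ^)
Step 14: in state C at pos -1, read 1 -> (C,1)->write 1,move L,goto C. Now: state=C, head=-2, tape[-4..3]=01011110 (head:   ^)
Step 15: in state C at pos -2, read 0 -> (C,0)->write 1,move L,goto B. Now: state=B, head=-3, tape[-4..3]=01111110 (head:  ^)
Step 16: in state B at pos -3, read 1 -> (B,1)->write 1,move R,goto H. Now: state=H, head=-2, tape[-4..3]=01111110 (head:   ^)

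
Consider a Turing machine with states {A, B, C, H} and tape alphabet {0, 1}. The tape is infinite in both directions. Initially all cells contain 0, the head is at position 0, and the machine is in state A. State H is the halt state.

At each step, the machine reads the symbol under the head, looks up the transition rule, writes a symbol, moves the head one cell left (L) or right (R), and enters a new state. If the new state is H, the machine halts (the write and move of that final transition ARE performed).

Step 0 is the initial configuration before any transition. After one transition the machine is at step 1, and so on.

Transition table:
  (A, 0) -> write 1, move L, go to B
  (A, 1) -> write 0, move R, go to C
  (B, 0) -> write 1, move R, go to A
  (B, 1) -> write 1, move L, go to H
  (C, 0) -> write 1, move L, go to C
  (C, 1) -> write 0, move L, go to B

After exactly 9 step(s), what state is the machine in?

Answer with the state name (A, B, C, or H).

Answer: H

Derivation:
Step 1: in state A at pos 0, read 0 -> (A,0)->write 1,move L,goto B. Now: state=B, head=-1, tape[-2..1]=0010 (head:  ^)
Step 2: in state B at pos -1, read 0 -> (B,0)->write 1,move R,goto A. Now: state=A, head=0, tape[-2..1]=0110 (head:   ^)
Step 3: in state A at pos 0, read 1 -> (A,1)->write 0,move R,goto C. Now: state=C, head=1, tape[-2..2]=01000 (head:    ^)
Step 4: in state C at pos 1, read 0 -> (C,0)->write 1,move L,goto C. Now: state=C, head=0, tape[-2..2]=01010 (head:   ^)
Step 5: in state C at pos 0, read 0 -> (C,0)->write 1,move L,goto C. Now: state=C, head=-1, tape[-2..2]=01110 (head:  ^)
Step 6: in state C at pos -1, read 1 -> (C,1)->write 0,move L,goto B. Now: state=B, head=-2, tape[-3..2]=000110 (head:  ^)
Step 7: in state B at pos -2, read 0 -> (B,0)->write 1,move R,goto A. Now: state=A, head=-1, tape[-3..2]=010110 (head:   ^)
Step 8: in state A at pos -1, read 0 -> (A,0)->write 1,move L,goto B. Now: state=B, head=-2, tape[-3..2]=011110 (head:  ^)
Step 9: in state B at pos -2, read 1 -> (B,1)->write 1,move L,goto H. Now: state=H, head=-3, tape[-4..2]=0011110 (head:  ^)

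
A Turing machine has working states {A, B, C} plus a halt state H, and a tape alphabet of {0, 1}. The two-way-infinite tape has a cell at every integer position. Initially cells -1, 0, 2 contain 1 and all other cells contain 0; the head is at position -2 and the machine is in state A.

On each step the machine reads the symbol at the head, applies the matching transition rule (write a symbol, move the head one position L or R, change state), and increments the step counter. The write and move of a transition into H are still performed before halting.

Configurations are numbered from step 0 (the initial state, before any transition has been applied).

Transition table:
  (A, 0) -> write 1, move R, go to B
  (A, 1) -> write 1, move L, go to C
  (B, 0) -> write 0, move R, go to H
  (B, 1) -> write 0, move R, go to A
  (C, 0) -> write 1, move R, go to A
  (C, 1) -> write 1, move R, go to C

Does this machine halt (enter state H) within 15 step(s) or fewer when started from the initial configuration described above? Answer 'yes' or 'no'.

Answer: yes

Derivation:
Step 1: in state A at pos -2, read 0 -> (A,0)->write 1,move R,goto B. Now: state=B, head=-1, tape[-3..3]=0111010 (head:   ^)
Step 2: in state B at pos -1, read 1 -> (B,1)->write 0,move R,goto A. Now: state=A, head=0, tape[-3..3]=0101010 (head:    ^)
Step 3: in state A at pos 0, read 1 -> (A,1)->write 1,move L,goto C. Now: state=C, head=-1, tape[-3..3]=0101010 (head:   ^)
Step 4: in state C at pos -1, read 0 -> (C,0)->write 1,move R,goto A. Now: state=A, head=0, tape[-3..3]=0111010 (head:    ^)
Step 5: in state A at pos 0, read 1 -> (A,1)->write 1,move L,goto C. Now: state=C, head=-1, tape[-3..3]=0111010 (head:   ^)
Step 6: in state C at pos -1, read 1 -> (C,1)->write 1,move R,goto C. Now: state=C, head=0, tape[-3..3]=0111010 (head:    ^)
Step 7: in state C at pos 0, read 1 -> (C,1)->write 1,move R,goto C. Now: state=C, head=1, tape[-3..3]=0111010 (head:     ^)
Step 8: in state C at pos 1, read 0 -> (C,0)->write 1,move R,goto A. Now: state=A, head=2, tape[-3..3]=0111110 (head:      ^)
Step 9: in state A at pos 2, read 1 -> (A,1)->write 1,move L,goto C. Now: state=C, head=1, tape[-3..3]=0111110 (head:     ^)
Step 10: in state C at pos 1, read 1 -> (C,1)->write 1,move R,goto C. Now: state=C, head=2, tape[-3..3]=0111110 (head:      ^)
Step 11: in state C at pos 2, read 1 -> (C,1)->write 1,move R,goto C. Now: state=C, head=3, tape[-3..4]=01111100 (head:       ^)
Step 12: in state C at pos 3, read 0 -> (C,0)->write 1,move R,goto A. Now: state=A, head=4, tape[-3..5]=011111100 (head:        ^)
Step 13: in state A at pos 4, read 0 -> (A,0)->write 1,move R,goto B. Now: state=B, head=5, tape[-3..6]=0111111100 (head:         ^)
Step 14: in state B at pos 5, read 0 -> (B,0)->write 0,move R,goto H. Now: state=H, head=6, tape[-3..7]=01111111000 (head:          ^)
State H reached at step 14; 14 <= 15 -> yes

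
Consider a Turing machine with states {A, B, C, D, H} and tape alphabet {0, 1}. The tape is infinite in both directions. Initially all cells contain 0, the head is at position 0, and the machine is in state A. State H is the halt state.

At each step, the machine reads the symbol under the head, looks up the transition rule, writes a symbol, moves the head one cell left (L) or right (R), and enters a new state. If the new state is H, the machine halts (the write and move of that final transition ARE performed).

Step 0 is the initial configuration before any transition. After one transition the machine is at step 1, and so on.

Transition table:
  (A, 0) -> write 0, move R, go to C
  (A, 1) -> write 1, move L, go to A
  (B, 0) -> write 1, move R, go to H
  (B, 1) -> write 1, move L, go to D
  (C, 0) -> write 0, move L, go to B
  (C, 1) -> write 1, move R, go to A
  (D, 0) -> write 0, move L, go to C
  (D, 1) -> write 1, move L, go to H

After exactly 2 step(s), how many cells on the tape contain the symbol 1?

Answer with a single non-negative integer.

Step 1: in state A at pos 0, read 0 -> (A,0)->write 0,move R,goto C. Now: state=C, head=1, tape[-1..2]=0000 (head:   ^)
Step 2: in state C at pos 1, read 0 -> (C,0)->write 0,move L,goto B. Now: state=B, head=0, tape[-1..2]=0000 (head:  ^)
No cell contains 1 after step 2 -> 0 cell(s)

Answer: 0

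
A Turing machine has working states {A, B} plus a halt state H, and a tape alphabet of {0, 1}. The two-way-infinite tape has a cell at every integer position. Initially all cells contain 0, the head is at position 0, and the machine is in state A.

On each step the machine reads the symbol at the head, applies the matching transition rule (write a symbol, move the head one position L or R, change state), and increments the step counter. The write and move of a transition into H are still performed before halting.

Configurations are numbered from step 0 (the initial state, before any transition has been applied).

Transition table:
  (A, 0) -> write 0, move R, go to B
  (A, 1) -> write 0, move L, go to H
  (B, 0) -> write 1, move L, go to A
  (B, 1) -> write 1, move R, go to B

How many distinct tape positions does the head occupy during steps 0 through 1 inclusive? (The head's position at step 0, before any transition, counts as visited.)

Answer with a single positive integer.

Step 1: in state A at pos 0, read 0 -> (A,0)->write 0,move R,goto B. Now: state=B, head=1, tape[-1..2]=0000 (head:   ^)
Head positions at steps 0..1: starting at 0, distinct positions visited = {0, 1} -> 2 position(s)

Answer: 2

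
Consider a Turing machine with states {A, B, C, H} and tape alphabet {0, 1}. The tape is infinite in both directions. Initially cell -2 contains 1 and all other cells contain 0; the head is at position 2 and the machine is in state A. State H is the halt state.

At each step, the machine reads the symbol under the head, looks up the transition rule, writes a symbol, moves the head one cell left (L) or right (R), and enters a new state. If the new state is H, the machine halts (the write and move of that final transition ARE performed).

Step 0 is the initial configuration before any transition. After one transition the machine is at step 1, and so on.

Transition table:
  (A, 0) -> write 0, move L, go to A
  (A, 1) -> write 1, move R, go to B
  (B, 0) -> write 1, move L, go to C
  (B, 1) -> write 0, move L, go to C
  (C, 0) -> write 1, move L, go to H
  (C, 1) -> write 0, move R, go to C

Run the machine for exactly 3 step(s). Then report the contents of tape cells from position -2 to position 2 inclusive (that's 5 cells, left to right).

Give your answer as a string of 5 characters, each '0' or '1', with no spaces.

Step 1: in state A at pos 2, read 0 -> (A,0)->write 0,move L,goto A. Now: state=A, head=1, tape[-3..3]=0100000 (head:     ^)
Step 2: in state A at pos 1, read 0 -> (A,0)->write 0,move L,goto A. Now: state=A, head=0, tape[-3..3]=0100000 (head:    ^)
Step 3: in state A at pos 0, read 0 -> (A,0)->write 0,move L,goto A. Now: state=A, head=-1, tape[-3..3]=0100000 (head:   ^)

Answer: 10000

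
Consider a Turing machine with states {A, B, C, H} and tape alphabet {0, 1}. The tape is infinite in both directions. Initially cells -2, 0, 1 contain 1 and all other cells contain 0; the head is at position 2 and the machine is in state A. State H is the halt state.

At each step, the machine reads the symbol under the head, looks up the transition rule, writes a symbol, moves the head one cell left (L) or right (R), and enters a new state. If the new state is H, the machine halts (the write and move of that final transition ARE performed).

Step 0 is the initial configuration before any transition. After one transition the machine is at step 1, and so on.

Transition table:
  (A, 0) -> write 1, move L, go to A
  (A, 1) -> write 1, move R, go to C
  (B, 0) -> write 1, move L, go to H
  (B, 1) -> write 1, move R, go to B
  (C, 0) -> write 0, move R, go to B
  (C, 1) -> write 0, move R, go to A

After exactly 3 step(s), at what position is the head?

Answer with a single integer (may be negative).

Answer: 3

Derivation:
Step 1: in state A at pos 2, read 0 -> (A,0)->write 1,move L,goto A. Now: state=A, head=1, tape[-3..3]=0101110 (head:     ^)
Step 2: in state A at pos 1, read 1 -> (A,1)->write 1,move R,goto C. Now: state=C, head=2, tape[-3..3]=0101110 (head:      ^)
Step 3: in state C at pos 2, read 1 -> (C,1)->write 0,move R,goto A. Now: state=A, head=3, tape[-3..4]=01011000 (head:       ^)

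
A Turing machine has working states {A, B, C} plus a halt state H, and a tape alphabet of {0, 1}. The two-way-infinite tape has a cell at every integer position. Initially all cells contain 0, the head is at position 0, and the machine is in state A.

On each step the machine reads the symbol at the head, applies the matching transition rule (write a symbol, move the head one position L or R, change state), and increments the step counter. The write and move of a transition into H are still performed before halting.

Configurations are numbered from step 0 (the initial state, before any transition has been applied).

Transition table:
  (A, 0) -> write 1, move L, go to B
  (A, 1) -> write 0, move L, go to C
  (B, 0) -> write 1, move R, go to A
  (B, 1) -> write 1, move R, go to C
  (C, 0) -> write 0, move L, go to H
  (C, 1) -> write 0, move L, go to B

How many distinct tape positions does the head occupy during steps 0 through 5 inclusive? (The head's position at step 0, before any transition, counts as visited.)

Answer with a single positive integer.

Step 1: in state A at pos 0, read 0 -> (A,0)->write 1,move L,goto B. Now: state=B, head=-1, tape[-2..1]=0010 (head:  ^)
Step 2: in state B at pos -1, read 0 -> (B,0)->write 1,move R,goto A. Now: state=A, head=0, tape[-2..1]=0110 (head:   ^)
Step 3: in state A at pos 0, read 1 -> (A,1)->write 0,move L,goto C. Now: state=C, head=-1, tape[-2..1]=0100 (head:  ^)
Step 4: in state C at pos -1, read 1 -> (C,1)->write 0,move L,goto B. Now: state=B, head=-2, tape[-3..1]=00000 (head:  ^)
Step 5: in state B at pos -2, read 0 -> (B,0)->write 1,move R,goto A. Now: state=A, head=-1, tape[-3..1]=01000 (head:   ^)
Head positions at steps 0..5: starting at 0, distinct positions visited = {-2, -1, 0} -> 3 position(s)

Answer: 3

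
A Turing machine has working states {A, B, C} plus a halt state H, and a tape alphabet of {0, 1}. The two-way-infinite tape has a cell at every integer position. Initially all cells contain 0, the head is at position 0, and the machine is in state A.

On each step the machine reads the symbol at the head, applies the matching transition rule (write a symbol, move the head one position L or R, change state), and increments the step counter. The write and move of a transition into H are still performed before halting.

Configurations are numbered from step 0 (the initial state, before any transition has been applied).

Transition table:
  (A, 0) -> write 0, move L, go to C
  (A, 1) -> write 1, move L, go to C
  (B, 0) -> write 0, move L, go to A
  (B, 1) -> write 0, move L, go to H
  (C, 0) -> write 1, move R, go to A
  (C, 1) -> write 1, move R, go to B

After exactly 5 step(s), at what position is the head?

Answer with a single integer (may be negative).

Answer: -1

Derivation:
Step 1: in state A at pos 0, read 0 -> (A,0)->write 0,move L,goto C. Now: state=C, head=-1, tape[-2..1]=0000 (head:  ^)
Step 2: in state C at pos -1, read 0 -> (C,0)->write 1,move R,goto A. Now: state=A, head=0, tape[-2..1]=0100 (head:   ^)
Step 3: in state A at pos 0, read 0 -> (A,0)->write 0,move L,goto C. Now: state=C, head=-1, tape[-2..1]=0100 (head:  ^)
Step 4: in state C at pos -1, read 1 -> (C,1)->write 1,move R,goto B. Now: state=B, head=0, tape[-2..1]=0100 (head:   ^)
Step 5: in state B at pos 0, read 0 -> (B,0)->write 0,move L,goto A. Now: state=A, head=-1, tape[-2..1]=0100 (head:  ^)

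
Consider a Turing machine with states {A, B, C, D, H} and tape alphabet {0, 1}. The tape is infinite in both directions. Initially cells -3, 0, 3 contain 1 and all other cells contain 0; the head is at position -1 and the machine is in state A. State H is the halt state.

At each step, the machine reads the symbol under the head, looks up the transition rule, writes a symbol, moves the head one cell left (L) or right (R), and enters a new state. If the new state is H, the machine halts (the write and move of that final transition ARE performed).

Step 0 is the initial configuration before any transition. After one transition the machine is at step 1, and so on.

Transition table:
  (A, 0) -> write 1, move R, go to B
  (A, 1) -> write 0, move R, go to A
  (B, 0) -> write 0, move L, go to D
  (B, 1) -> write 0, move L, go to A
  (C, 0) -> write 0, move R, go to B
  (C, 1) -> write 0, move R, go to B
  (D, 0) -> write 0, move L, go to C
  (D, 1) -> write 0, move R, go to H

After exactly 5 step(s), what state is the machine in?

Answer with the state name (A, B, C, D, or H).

Answer: D

Derivation:
Step 1: in state A at pos -1, read 0 -> (A,0)->write 1,move R,goto B. Now: state=B, head=0, tape[-4..4]=010110010 (head:     ^)
Step 2: in state B at pos 0, read 1 -> (B,1)->write 0,move L,goto A. Now: state=A, head=-1, tape[-4..4]=010100010 (head:    ^)
Step 3: in state A at pos -1, read 1 -> (A,1)->write 0,move R,goto A. Now: state=A, head=0, tape[-4..4]=010000010 (head:     ^)
Step 4: in state A at pos 0, read 0 -> (A,0)->write 1,move R,goto B. Now: state=B, head=1, tape[-4..4]=010010010 (head:      ^)
Step 5: in state B at pos 1, read 0 -> (B,0)->write 0,move L,goto D. Now: state=D, head=0, tape[-4..4]=010010010 (head:     ^)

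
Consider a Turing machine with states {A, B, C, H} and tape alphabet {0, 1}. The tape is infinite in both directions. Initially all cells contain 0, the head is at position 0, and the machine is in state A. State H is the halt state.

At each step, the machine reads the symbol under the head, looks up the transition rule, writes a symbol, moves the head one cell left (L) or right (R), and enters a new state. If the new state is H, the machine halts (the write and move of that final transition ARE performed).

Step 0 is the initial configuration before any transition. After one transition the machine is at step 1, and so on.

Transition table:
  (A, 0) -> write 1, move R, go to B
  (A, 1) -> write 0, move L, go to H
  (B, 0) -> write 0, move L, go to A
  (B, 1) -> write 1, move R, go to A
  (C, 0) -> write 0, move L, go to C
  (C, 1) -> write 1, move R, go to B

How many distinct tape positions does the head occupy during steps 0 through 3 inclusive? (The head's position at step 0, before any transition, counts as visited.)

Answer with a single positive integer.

Step 1: in state A at pos 0, read 0 -> (A,0)->write 1,move R,goto B. Now: state=B, head=1, tape[-1..2]=0100 (head:   ^)
Step 2: in state B at pos 1, read 0 -> (B,0)->write 0,move L,goto A. Now: state=A, head=0, tape[-1..2]=0100 (head:  ^)
Step 3: in state A at pos 0, read 1 -> (A,1)->write 0,move L,goto H. Now: state=H, head=-1, tape[-2..2]=00000 (head:  ^)
Head positions at steps 0..3: starting at 0, distinct positions visited = {-1, 0, 1} -> 3 position(s)

Answer: 3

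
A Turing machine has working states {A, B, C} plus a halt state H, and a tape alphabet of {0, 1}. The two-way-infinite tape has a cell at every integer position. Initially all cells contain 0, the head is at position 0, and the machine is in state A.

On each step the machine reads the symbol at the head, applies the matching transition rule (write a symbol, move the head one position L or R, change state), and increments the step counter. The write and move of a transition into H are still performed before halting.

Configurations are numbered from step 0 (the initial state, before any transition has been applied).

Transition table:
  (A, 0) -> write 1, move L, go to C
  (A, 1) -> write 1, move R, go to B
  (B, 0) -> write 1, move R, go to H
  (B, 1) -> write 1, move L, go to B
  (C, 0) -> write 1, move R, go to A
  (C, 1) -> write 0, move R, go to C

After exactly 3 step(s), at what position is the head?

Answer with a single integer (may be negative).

Answer: 1

Derivation:
Step 1: in state A at pos 0, read 0 -> (A,0)->write 1,move L,goto C. Now: state=C, head=-1, tape[-2..1]=0010 (head:  ^)
Step 2: in state C at pos -1, read 0 -> (C,0)->write 1,move R,goto A. Now: state=A, head=0, tape[-2..1]=0110 (head:   ^)
Step 3: in state A at pos 0, read 1 -> (A,1)->write 1,move R,goto B. Now: state=B, head=1, tape[-2..2]=01100 (head:    ^)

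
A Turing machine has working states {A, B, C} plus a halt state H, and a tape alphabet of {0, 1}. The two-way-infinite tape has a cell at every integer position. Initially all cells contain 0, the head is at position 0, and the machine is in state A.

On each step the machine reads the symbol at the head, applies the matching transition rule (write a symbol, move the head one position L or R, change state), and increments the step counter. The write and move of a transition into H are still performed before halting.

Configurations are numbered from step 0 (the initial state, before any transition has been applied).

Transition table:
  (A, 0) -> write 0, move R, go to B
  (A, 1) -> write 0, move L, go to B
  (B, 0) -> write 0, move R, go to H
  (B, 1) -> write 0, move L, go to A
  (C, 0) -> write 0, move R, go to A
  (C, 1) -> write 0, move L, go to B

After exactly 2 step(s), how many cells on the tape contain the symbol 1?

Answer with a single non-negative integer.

Step 1: in state A at pos 0, read 0 -> (A,0)->write 0,move R,goto B. Now: state=B, head=1, tape[-1..2]=0000 (head:   ^)
Step 2: in state B at pos 1, read 0 -> (B,0)->write 0,move R,goto H. Now: state=H, head=2, tape[-1..3]=00000 (head:    ^)
No cell contains 1 after step 2 -> 0 cell(s)

Answer: 0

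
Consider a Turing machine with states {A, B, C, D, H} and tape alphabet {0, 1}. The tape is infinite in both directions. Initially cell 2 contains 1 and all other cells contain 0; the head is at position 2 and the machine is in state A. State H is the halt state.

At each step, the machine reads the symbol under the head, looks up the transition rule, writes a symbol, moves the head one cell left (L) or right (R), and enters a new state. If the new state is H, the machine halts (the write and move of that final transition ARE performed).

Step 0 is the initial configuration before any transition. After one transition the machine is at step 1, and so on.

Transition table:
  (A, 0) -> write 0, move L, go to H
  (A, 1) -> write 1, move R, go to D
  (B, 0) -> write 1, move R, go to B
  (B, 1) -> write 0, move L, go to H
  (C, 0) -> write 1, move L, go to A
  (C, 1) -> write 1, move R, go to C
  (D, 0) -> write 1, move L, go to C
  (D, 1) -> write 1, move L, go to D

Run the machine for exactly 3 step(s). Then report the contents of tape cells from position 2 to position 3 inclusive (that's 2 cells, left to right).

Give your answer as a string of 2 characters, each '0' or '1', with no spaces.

Answer: 11

Derivation:
Step 1: in state A at pos 2, read 1 -> (A,1)->write 1,move R,goto D. Now: state=D, head=3, tape[1..4]=0100 (head:   ^)
Step 2: in state D at pos 3, read 0 -> (D,0)->write 1,move L,goto C. Now: state=C, head=2, tape[1..4]=0110 (head:  ^)
Step 3: in state C at pos 2, read 1 -> (C,1)->write 1,move R,goto C. Now: state=C, head=3, tape[1..4]=0110 (head:   ^)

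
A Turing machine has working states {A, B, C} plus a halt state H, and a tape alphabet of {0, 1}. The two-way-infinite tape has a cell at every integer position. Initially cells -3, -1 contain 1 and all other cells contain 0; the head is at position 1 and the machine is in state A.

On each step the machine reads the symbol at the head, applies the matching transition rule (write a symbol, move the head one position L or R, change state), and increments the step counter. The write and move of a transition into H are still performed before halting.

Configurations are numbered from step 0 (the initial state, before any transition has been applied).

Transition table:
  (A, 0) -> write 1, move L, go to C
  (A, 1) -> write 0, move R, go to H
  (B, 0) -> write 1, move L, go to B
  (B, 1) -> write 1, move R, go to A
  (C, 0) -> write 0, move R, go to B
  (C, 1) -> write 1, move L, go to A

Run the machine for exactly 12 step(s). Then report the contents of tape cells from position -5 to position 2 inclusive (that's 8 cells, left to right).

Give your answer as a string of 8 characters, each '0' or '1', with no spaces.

Answer: 01111111

Derivation:
Step 1: in state A at pos 1, read 0 -> (A,0)->write 1,move L,goto C. Now: state=C, head=0, tape[-4..2]=0101010 (head:     ^)
Step 2: in state C at pos 0, read 0 -> (C,0)->write 0,move R,goto B. Now: state=B, head=1, tape[-4..2]=0101010 (head:      ^)
Step 3: in state B at pos 1, read 1 -> (B,1)->write 1,move R,goto A. Now: state=A, head=2, tape[-4..3]=01010100 (head:       ^)
Step 4: in state A at pos 2, read 0 -> (A,0)->write 1,move L,goto C. Now: state=C, head=1, tape[-4..3]=01010110 (head:      ^)
Step 5: in state C at pos 1, read 1 -> (C,1)->write 1,move L,goto A. Now: state=A, head=0, tape[-4..3]=01010110 (head:     ^)
Step 6: in state A at pos 0, read 0 -> (A,0)->write 1,move L,goto C. Now: state=C, head=-1, tape[-4..3]=01011110 (head:    ^)
Step 7: in state C at pos -1, read 1 -> (C,1)->write 1,move L,goto A. Now: state=A, head=-2, tape[-4..3]=01011110 (head:   ^)
Step 8: in state A at pos -2, read 0 -> (A,0)->write 1,move L,goto C. Now: state=C, head=-3, tape[-4..3]=01111110 (head:  ^)
Step 9: in state C at pos -3, read 1 -> (C,1)->write 1,move L,goto A. Now: state=A, head=-4, tape[-5..3]=001111110 (head:  ^)
Step 10: in state A at pos -4, read 0 -> (A,0)->write 1,move L,goto C. Now: state=C, head=-5, tape[-6..3]=0011111110 (head:  ^)
Step 11: in state C at pos -5, read 0 -> (C,0)->write 0,move R,goto B. Now: state=B, head=-4, tape[-6..3]=0011111110 (head:   ^)
Step 12: in state B at pos -4, read 1 -> (B,1)->write 1,move R,goto A. Now: state=A, head=-3, tape[-6..3]=0011111110 (head:    ^)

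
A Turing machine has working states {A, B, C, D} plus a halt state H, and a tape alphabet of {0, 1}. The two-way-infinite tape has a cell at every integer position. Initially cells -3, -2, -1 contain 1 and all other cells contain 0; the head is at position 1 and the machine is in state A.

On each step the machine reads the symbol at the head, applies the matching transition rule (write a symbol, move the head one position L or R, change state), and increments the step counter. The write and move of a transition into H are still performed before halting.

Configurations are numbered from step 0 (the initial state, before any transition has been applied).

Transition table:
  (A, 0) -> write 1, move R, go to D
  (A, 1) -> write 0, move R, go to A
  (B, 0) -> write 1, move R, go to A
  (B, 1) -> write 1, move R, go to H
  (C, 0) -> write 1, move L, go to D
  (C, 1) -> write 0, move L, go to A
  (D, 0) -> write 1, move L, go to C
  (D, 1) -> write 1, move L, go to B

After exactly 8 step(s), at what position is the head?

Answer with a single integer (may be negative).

Answer: 1

Derivation:
Step 1: in state A at pos 1, read 0 -> (A,0)->write 1,move R,goto D. Now: state=D, head=2, tape[-4..3]=01110100 (head:       ^)
Step 2: in state D at pos 2, read 0 -> (D,0)->write 1,move L,goto C. Now: state=C, head=1, tape[-4..3]=01110110 (head:      ^)
Step 3: in state C at pos 1, read 1 -> (C,1)->write 0,move L,goto A. Now: state=A, head=0, tape[-4..3]=01110010 (head:     ^)
Step 4: in state A at pos 0, read 0 -> (A,0)->write 1,move R,goto D. Now: state=D, head=1, tape[-4..3]=01111010 (head:      ^)
Step 5: in state D at pos 1, read 0 -> (D,0)->write 1,move L,goto C. Now: state=C, head=0, tape[-4..3]=01111110 (head:     ^)
Step 6: in state C at pos 0, read 1 -> (C,1)->write 0,move L,goto A. Now: state=A, head=-1, tape[-4..3]=01110110 (head:    ^)
Step 7: in state A at pos -1, read 1 -> (A,1)->write 0,move R,goto A. Now: state=A, head=0, tape[-4..3]=01100110 (head:     ^)
Step 8: in state A at pos 0, read 0 -> (A,0)->write 1,move R,goto D. Now: state=D, head=1, tape[-4..3]=01101110 (head:      ^)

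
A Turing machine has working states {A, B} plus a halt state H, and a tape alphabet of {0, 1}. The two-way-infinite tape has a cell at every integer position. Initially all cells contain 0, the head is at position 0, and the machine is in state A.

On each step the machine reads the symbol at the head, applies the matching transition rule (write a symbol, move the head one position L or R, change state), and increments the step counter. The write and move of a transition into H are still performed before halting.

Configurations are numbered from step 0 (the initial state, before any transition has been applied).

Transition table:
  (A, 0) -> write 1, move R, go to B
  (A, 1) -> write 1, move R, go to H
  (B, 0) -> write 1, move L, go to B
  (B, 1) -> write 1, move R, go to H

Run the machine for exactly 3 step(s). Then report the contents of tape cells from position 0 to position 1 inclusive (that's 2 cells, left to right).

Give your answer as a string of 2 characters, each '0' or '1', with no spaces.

Step 1: in state A at pos 0, read 0 -> (A,0)->write 1,move R,goto B. Now: state=B, head=1, tape[-1..2]=0100 (head:   ^)
Step 2: in state B at pos 1, read 0 -> (B,0)->write 1,move L,goto B. Now: state=B, head=0, tape[-1..2]=0110 (head:  ^)
Step 3: in state B at pos 0, read 1 -> (B,1)->write 1,move R,goto H. Now: state=H, head=1, tape[-1..2]=0110 (head:   ^)

Answer: 11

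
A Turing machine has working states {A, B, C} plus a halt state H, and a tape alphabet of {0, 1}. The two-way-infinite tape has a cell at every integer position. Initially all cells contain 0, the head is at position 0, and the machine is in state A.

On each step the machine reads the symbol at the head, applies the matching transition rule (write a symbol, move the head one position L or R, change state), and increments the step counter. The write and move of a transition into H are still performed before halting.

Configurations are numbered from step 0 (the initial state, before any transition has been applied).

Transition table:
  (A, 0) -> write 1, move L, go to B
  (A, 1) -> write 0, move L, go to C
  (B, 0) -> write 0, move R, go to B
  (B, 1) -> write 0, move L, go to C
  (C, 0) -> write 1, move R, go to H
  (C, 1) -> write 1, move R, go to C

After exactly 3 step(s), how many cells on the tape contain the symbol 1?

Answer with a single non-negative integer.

Answer: 0

Derivation:
Step 1: in state A at pos 0, read 0 -> (A,0)->write 1,move L,goto B. Now: state=B, head=-1, tape[-2..1]=0010 (head:  ^)
Step 2: in state B at pos -1, read 0 -> (B,0)->write 0,move R,goto B. Now: state=B, head=0, tape[-2..1]=0010 (head:   ^)
Step 3: in state B at pos 0, read 1 -> (B,1)->write 0,move L,goto C. Now: state=C, head=-1, tape[-2..1]=0000 (head:  ^)
No cell contains 1 after step 3 -> 0 cell(s)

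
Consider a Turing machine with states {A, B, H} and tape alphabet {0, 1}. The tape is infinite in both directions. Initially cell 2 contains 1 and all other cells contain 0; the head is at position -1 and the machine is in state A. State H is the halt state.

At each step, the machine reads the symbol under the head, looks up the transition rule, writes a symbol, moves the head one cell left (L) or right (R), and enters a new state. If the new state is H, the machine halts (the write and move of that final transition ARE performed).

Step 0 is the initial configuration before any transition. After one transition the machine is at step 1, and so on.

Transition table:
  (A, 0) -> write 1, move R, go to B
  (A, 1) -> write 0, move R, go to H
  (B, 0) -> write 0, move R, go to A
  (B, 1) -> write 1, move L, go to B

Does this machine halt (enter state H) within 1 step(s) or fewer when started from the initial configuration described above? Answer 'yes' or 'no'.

Answer: no

Derivation:
Step 1: in state A at pos -1, read 0 -> (A,0)->write 1,move R,goto B. Now: state=B, head=0, tape[-2..3]=010010 (head:   ^)
After 1 step(s): state = B (not H) -> not halted within 1 -> no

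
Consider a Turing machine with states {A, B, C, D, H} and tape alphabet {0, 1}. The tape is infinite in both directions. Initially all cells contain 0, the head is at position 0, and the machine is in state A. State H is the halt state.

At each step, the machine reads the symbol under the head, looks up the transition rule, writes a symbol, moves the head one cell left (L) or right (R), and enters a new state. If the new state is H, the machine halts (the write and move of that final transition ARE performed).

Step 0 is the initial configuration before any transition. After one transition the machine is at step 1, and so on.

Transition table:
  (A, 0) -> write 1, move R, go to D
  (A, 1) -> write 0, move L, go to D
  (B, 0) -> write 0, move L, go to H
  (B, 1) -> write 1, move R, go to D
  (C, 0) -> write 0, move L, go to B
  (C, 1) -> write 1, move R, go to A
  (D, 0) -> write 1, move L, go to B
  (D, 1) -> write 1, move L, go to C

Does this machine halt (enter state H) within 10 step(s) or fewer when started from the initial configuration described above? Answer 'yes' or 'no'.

Answer: yes

Derivation:
Step 1: in state A at pos 0, read 0 -> (A,0)->write 1,move R,goto D. Now: state=D, head=1, tape[-1..2]=0100 (head:   ^)
Step 2: in state D at pos 1, read 0 -> (D,0)->write 1,move L,goto B. Now: state=B, head=0, tape[-1..2]=0110 (head:  ^)
Step 3: in state B at pos 0, read 1 -> (B,1)->write 1,move R,goto D. Now: state=D, head=1, tape[-1..2]=0110 (head:   ^)
Step 4: in state D at pos 1, read 1 -> (D,1)->write 1,move L,goto C. Now: state=C, head=0, tape[-1..2]=0110 (head:  ^)
Step 5: in state C at pos 0, read 1 -> (C,1)->write 1,move R,goto A. Now: state=A, head=1, tape[-1..2]=0110 (head:   ^)
Step 6: in state A at pos 1, read 1 -> (A,1)->write 0,move L,goto D. Now: state=D, head=0, tape[-1..2]=0100 (head:  ^)
Step 7: in state D at pos 0, read 1 -> (D,1)->write 1,move L,goto C. Now: state=C, head=-1, tape[-2..2]=00100 (head:  ^)
Step 8: in state C at pos -1, read 0 -> (C,0)->write 0,move L,goto B. Now: state=B, head=-2, tape[-3..2]=000100 (head:  ^)
Step 9: in state B at pos -2, read 0 -> (B,0)->write 0,move L,goto H. Now: state=H, head=-3, tape[-4..2]=0000100 (head:  ^)
State H reached at step 9; 9 <= 10 -> yes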